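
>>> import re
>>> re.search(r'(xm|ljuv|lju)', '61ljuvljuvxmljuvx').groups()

The regex engine tests alternatives in the order written; an earlier branch that matches wins even if a later one would match more.
`re.search` scans for the first position where the pattern succeeds.
The match spans [2:6] → 'ljuv'.
Captured: group 1 = 'ljuv'.

('ljuv',)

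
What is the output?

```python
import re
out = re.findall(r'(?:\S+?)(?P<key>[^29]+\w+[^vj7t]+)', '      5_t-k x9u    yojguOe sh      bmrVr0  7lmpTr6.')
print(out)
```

['_t-k x9u    yo', 'guOe sh      bmrVr0  7lmpTr6.']

This matches one or more of a non-whitespace character (lazy) (non-capturing group); then one or more of any character except [29], then one or more of a word character, then one or more of any character except [vj7t] (captured as 'key').
A `+?`/`*?`/`{m,n}?` starts at its minimum and grows only as far as needed for what follows to match.
Walking the string: at [6:21] match '5_t-k x9u    yo', group 1 = '_t-k x9u    yo'; at [21:51] match 'jguOe sh      bmrVr0  7lmpTr6.', group 1 = 'guOe sh      bmrVr0  7lmpTr6.'.
With a single group, `findall` returns only what that group captured — 2 items.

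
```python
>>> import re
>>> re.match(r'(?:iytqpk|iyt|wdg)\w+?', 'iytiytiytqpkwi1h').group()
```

'iyti'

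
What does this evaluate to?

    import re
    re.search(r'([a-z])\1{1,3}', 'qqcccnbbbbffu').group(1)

A backreference is literal: `\1` must see the identical characters the first group matched.
`re.search` tries every starting position until one works.
The match spans [0:2] → 'qq'.
Captured: group 1 = 'q'.

'q'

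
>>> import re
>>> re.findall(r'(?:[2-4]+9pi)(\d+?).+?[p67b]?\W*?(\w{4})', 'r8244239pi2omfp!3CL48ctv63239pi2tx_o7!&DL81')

Pattern: one or more of a character in [2-4], then the literal '9pi' (non-capturing group); then one or more of a digit (lazy) (captured); then one or more of any character (lazy), then optionally one of [p67b], then zero or more of a non-word character (lazy); then exactly 4 of a word character (captured).
The `?` after the quantifier makes it lazy — it takes as little as possible before letting the rest of the pattern try.
Walking the string: at [2:20] match '244239pi2omfp!3CL4', groups = ('2', '3CL4'); at [25:37] match '3239pi2tx_o7', groups = ('2', 'x_o7').
2 groups means each result is a tuple of 2 captured strings — 2 here.

[('2', '3CL4'), ('2', 'x_o7')]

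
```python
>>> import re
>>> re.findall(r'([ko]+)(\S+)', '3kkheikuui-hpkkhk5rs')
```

[('kk', 'heikuui-hpkkhk5rs')]

This matches one or more of one of [ko] (captured); then one or more of a non-whitespace character (captured).
2 groups means the one result is a tuple of 2 captured strings — 1 here.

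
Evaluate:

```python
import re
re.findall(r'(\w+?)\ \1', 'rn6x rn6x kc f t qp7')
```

['rn6x']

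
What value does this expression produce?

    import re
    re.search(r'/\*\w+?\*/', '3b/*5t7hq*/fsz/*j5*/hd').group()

'/*5t7hq*/'

`re.search` tries every starting position until one works.
The match spans [2:11] → '/*5t7hq*/'.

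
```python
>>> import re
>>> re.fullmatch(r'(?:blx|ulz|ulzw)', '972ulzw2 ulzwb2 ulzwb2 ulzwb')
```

None

`fullmatch` succeeds only if the pattern covers the string from start to end.
Here there's no way to consume every character, so the call returns None.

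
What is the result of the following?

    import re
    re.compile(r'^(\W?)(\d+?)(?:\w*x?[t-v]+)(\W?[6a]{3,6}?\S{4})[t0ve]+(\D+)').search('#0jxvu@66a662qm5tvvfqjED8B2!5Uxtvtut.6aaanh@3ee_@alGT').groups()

The pattern matches anchored at the start of the string; then optionally a non-word character (captured); then one or more of a digit (lazy) (captured); then zero or more of a word character, then optionally the literal 'x', then one or more of a character in [t-v] (non-capturing group); then optionally a non-word character, then 3 to 6 of one of [6a] (lazy), then exactly 4 of a non-whitespace character (captured); then one or more of one of [t0ve]; then one or more of a non-digit (captured).
`re.search` scans for the first position where the pattern succeeds.
The match spans [0:24] → '#0jxvu@66a662qm5tvvfqjED'.
Captured: group 1 = '#', group 2 = '0', group 3 = '@66a662qm5', group 4 = 'fqjED'.

('#', '0', '@66a662qm5', 'fqjED')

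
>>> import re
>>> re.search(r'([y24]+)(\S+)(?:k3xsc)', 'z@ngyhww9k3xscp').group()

This matches one or more of one of [y24] (captured); then one or more of a non-whitespace character (captured); then the literal 'k3', then the literal 'xsc' (non-capturing group).
Unlike `match`, `search` isn't anchored — it looks for the pattern anywhere in the string.
The match spans [4:14] → 'yhww9k3xsc'.
Captured: group 1 = 'y', group 2 = 'hww9'.

'yhww9k3xsc'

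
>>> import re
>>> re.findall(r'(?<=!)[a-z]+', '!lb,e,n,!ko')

The `(?=…)`/`(?<=…)` assertion just peeks at neighbouring text; it doesn't advance the match position.
Walking the string: at [1:3] → 'lb'; at [9:11] → 'ko'.
No capturing groups, so `findall` returns the 2 full match strings.

['lb', 'ko']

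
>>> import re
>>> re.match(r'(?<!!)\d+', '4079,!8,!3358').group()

'4079'

Because the assertion is negative and zero-width, positions next to the forbidden text are skipped.
`match` is anchored at position 0; if the pattern doesn't fit there, it returns None.
The match spans [0:4] → '4079'.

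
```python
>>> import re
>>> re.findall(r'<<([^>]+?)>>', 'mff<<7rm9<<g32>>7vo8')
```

['7rm9<<g32']

`findall` collects group 1 from the one match (1 total).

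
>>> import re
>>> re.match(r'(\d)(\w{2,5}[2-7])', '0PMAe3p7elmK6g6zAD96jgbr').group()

'0PMAe3'

This matches a digit (captured); then 2 to 5 of a word character, then a character in [2-7] (captured).
`re.match` only tries the pattern at the start of the string.
The match spans [0:6] → '0PMAe3'.
Captured: group 1 = '0', group 2 = 'PMAe3'.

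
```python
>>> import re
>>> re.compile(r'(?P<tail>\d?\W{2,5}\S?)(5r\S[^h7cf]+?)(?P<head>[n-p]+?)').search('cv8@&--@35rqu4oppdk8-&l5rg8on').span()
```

The pattern matches optionally a digit, then 2 to 5 of a non-word character, then optionally a non-whitespace character (captured as 'tail'); then the literal '5r', then a non-whitespace character, then one or more of any character except [h7cf] (lazy) (captured); then one or more of a character in [n-p] (lazy) (captured as 'head').
Because the quantifier is non-greedy, it stops expanding at the earliest point where the rest of the pattern can succeed.
`re.search` tries every starting position until one works.
The match spans [2:15] → '8@&--@35rqu4o'.
Captured: group 1 = '8@&--@3', group 2 = '5rqu4', group 3 = 'o'.

(2, 15)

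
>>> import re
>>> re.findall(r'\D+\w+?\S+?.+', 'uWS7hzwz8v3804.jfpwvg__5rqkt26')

This matches one or more of a non-digit; then one or more of a word character (lazy), then one or more of a non-whitespace character (lazy), then one or more of any character.
Matches: at [0:30] → 'uWS7hzwz8v3804.jfpwvg__5rqkt26'.
With no groups in the pattern, `findall` gives back each whole match — 1 here.

['uWS7hzwz8v3804.jfpwvg__5rqkt26']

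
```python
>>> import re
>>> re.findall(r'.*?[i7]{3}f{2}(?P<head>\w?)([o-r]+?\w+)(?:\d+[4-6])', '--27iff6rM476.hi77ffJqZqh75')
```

[('J', 'qZqh')]

This matches zero or more of any character (lazy), then exactly 3 of one of [i7], then exactly 2 of the literal 'f'; then optionally a word character (captured as 'head'); then one or more of a character in [o-r] (lazy), then one or more of a word character (captured); then one or more of a digit, then a character in [4-6] (non-capturing group).
Walking the string: at [0:27] match '--27iff6rM476.hi77ffJqZqh75', groups = ('J', 'qZqh').
`findall` packs the 2 group values into a tuple for every match.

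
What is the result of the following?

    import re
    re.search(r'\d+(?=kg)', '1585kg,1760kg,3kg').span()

Lookahead/lookbehind check context without consuming it, so the matched span excludes the asserted characters.
`re.search` tries every starting position until one works.
The match spans [0:4] → '1585'.

(0, 4)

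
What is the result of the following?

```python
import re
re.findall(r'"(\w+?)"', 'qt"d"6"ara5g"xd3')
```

['d', 'ara5g']

With a single group, `findall` returns only what that group captured — 2 items.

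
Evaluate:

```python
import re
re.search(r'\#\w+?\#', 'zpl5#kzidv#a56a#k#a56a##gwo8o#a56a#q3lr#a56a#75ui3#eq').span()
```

The match spans [4:11] → '#kzidv#'.

(4, 11)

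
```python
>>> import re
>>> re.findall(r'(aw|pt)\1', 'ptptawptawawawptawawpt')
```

A backreference is literal: `\1` must see the identical characters the first group matched.
Scanning left to right: at [0:4] match 'ptpt', group 1 = 'pt'; at [8:12] match 'awaw', group 1 = 'aw'; at [16:20] match 'awaw', group 1 = 'aw'.
Because there's exactly one group, `findall` drops the full match and keeps group 1 from each hit.

['pt', 'aw', 'aw']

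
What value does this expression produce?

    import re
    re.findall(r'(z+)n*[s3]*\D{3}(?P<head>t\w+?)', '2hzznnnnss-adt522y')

Pattern: one or more of a literal 'z' (captured); then zero or more of a literal 'n', then zero or more of one of [s3]; then exactly 3 of a non-digit; then a literal 't', then one or more of a word character (lazy) (captured as 'head').
Walking the string: at [2:15] match 'zznnnnss-adt5', groups = ('zz', 't5').
`findall` packs the 2 group values into a tuple for every match.

[('zz', 't5')]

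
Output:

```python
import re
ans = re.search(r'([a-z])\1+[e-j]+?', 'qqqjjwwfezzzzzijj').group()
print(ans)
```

qqqj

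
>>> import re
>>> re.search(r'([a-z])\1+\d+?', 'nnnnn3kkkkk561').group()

'nnnnn3'

The backreference `\1` re-matches whatever the first group consumed, character for character.
`search` walks the string left to right and returns the first match it finds.
The match spans [0:6] → 'nnnnn3'.
Captured: group 1 = 'n'.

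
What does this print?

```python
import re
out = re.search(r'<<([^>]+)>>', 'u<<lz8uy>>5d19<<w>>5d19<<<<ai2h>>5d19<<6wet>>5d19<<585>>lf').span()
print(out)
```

`re.search` scans for the first position where the pattern succeeds.
The match spans [1:10] → '<<lz8uy>>'.
Captured: group 1 = 'lz8uy'.

(1, 10)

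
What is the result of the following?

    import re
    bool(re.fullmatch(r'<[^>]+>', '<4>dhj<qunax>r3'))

For `fullmatch`, every character of the input must be accounted for by the pattern.
Here the pattern can't cover the whole string, so the call returns None, and `bool(None)` is False.

False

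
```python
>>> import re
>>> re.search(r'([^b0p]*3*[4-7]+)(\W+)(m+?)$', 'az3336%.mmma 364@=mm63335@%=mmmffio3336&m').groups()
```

('az3336%.mmma 364@=mm63335@%=mmmffio3336', '&', 'm')

The match spans [0:41] → 'az3336%.mmma 364@=mm63335@%=mmmffio3336&m'.
Captured: group 1 = 'az3336%.mmma 364@=mm63335@%=mmmffio3336', group 2 = '&', group 3 = 'm'.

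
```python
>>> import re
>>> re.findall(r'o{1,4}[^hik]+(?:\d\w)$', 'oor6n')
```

['oor6n']

The pattern matches 1 to 4 of a literal 'o', then one or more of any character except [hik]; then a digit, then a word character (non-capturing group); then anchored at the end.
Walking the string: at [0:5] → 'oor6n'.
With no groups in the pattern, `findall` gives back each whole match — 1 here.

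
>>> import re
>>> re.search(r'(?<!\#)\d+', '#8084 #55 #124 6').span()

(2, 5)

`(?!…)`/`(?<!…)` only lets a position through if the neighbouring text does NOT match; no characters are consumed.
`re.search` tries every starting position until one works.
The match spans [2:5] → '084'.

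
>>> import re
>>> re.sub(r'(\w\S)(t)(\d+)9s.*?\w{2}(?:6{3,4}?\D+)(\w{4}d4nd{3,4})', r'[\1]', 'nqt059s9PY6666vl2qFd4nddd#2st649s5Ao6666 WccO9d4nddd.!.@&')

'[nq]#[2s].!.@&'

This matches a word character, then a non-whitespace character (captured); then a literal 't' (captured); then one or more of a digit (captured); then the literal '9s', then zero or more of any character (lazy), then exactly 2 of a word character; then 3 to 4 of a literal '6' (lazy), then one or more of a non-digit (non-capturing group); then exactly 4 of a word character, then the literal 'd4n', then 3 to 4 of a literal 'd' (captured).
Each match is replaced using the text its own group 1 captured.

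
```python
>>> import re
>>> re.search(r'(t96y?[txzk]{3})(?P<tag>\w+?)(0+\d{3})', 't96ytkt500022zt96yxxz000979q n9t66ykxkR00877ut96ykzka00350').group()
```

't96ytkt500022'

Pattern: the literal 't96', then optionally a literal 'y', then exactly 3 of one of [txzk] (captured); then one or more of a word character (lazy) (captured as 'tag'); then one or more of the literal '0', then exactly 3 of a digit (captured).
With the lazy modifier that quantifier settles for the fewest repetitions that let the rest of the pattern succeed (the atoms after it are unaffected and can still be greedy).
`re.search` tries every starting position until one works.
The match spans [0:13] → 't96ytkt500022'.
Captured: group 1 = 't96ytkt', group 2 = '5', group 3 = '00022'.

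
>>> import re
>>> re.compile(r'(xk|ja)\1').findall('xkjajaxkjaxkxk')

['ja', 'xk']

The backreference `\1` re-matches whatever the first group consumed, character for character.
Matches: at [2:6] match 'jaja', group 1 = 'ja'; at [10:14] match 'xkxk', group 1 = 'xk'.
Because there's exactly one group, `findall` drops the full match and keeps group 1 from each hit.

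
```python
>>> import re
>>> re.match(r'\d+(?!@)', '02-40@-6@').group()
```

'02'

Because the assertion is negative and zero-width, positions next to the forbidden text are skipped.
`re.match` won't scan ahead — the pattern has to work from the very first character.
The match spans [0:2] → '02'.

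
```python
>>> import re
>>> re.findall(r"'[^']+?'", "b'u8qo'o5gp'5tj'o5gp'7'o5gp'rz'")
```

Scanning left to right: at [1:7] → "'u8qo'"; at [11:16] → "'5tj'"; at [20:23] → "'7'"; at [27:31] → "'rz'".
No capturing groups, so `findall` returns the 4 full match strings.

["'u8qo'", "'5tj'", "'7'", "'rz'"]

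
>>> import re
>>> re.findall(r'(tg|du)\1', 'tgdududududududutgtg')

The backreference `\1` re-matches whatever the first group consumed, character for character.
Walking the string: at [2:6] match 'dudu', group 1 = 'du'; at [6:10] match 'dudu', group 1 = 'du'; at [10:14] match 'dudu', group 1 = 'du'; at [16:20] match 'tgtg', group 1 = 'tg'.
`findall` collects group 1 from each match (4 total).

['du', 'du', 'du', 'tg']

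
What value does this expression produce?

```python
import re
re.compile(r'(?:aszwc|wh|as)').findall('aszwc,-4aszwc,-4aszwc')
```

['aszwc', 'aszwc', 'aszwc']

Alternation isn't longest-match — the leftmost alternative that fits at this position is chosen.
Scanning left to right: at [0:5] → 'aszwc'; at [8:13] → 'aszwc'; at [16:21] → 'aszwc'.
`findall` yields the raw match text (3 of them) because the pattern has no groups.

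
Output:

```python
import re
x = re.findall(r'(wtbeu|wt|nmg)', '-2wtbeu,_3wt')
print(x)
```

['wtbeu', 'wt']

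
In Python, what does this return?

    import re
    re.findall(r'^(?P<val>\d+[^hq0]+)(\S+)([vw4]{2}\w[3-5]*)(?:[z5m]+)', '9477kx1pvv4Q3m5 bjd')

[('9477kx1p', 'v', 'v4Q3')]

Pattern: anchored at the start of the string; then one or more of a digit, then one or more of any character except [hq0] (captured as 'val'); then one or more of a non-whitespace character (captured); then exactly 2 of one of [vw4], then a word character, then zero or more of a character in [3-5] (captured); then one or more of one of [z5m] (non-capturing group).
With 3 capturing groups, `findall` returns a 3-tuple per match.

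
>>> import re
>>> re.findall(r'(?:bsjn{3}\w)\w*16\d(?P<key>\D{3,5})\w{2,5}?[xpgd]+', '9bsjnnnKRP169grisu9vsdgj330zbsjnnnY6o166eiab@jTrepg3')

The pattern matches the literal 'bsj', then exactly 3 of a literal 'n', then a word character (non-capturing group); then zero or more of a word character, then the literal '16', then a digit; then 3 to 5 of a non-digit (captured as 'key'); then 2 to 5 of a word character (lazy); then one or more of one of [xpgd].
Matches: at [1:51] match 'bsjnnnKRP169grisu9vsdgj330zbsjnnnY6o166eiab@jTrepg', group 1 = 'eiab@'.
With a single group, `findall` returns only what that group captured — 1 item.

['eiab@']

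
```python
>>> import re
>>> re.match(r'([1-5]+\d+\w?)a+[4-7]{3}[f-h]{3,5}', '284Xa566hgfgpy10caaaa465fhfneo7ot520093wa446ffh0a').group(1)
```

'284X'

The match spans [0:12] → '284Xa566hgfg'.
Captured: group 1 = '284X'.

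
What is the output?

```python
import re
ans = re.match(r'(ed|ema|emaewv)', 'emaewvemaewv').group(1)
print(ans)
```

ema

`|` is ordered: at each position the engine commits to the first alternative that works.
`re.match` won't scan ahead — the pattern has to work from the very first character.
The match spans [0:3] → 'ema'.
Captured: group 1 = 'ema'.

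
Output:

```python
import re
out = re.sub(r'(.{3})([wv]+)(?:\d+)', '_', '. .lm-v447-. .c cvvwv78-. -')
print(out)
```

. ._-. ._-. -

Pattern: exactly 3 of any character (captured); then one or more of one of [wv] (captured); then one or more of a digit (non-capturing group).
Every occurrence is swapped for '_'.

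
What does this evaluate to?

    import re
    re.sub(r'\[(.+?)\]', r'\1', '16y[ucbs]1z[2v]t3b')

'16yucbs1z2vt3b'

Lazy quantifiers expand one character at a time until the remainder of the pattern can match.
Each match is replaced using the text its own group 1 captured.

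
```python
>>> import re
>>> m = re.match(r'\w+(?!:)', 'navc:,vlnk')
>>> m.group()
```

'nav'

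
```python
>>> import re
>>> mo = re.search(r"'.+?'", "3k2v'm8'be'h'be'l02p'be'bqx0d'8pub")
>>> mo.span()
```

A non-greedy quantifier consumes as few characters as it can — just enough that the remainder of the pattern still matches from where it stops; whatever follows it matches normally.
The match spans [4:8] → "'m8'".

(4, 8)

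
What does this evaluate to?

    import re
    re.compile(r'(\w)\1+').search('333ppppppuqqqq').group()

'333'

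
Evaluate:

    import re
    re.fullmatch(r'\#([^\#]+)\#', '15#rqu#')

None

`fullmatch` succeeds only if the pattern covers the string from start to end.
Here there's no way to consume every character, so the call returns None.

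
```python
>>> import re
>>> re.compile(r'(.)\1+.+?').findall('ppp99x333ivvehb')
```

['p', '3', 'v']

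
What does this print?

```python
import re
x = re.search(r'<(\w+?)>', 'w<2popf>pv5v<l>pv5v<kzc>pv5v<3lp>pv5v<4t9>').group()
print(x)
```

`re.search` scans for the first position where the pattern succeeds.
The match spans [1:8] → '<2popf>'.
Captured: group 1 = '2popf'.

<2popf>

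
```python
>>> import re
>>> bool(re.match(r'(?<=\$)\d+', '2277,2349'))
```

False

Because the assertion is zero-width, the text it checks is not consumed and won't appear in the result.
`re.match` only tries the pattern at the start of the string.
Here position 0 doesn't satisfy it, so the call returns None, and `bool(None)` is False.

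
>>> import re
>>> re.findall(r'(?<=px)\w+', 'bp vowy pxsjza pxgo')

['sjza', 'go']

The `(?=…)`/`(?<=…)` assertion just peeks at neighbouring text; it doesn't advance the match position.
Walking the string: at [10:14] → 'sjza'; at [17:19] → 'go'.
No capturing groups, so `findall` returns the 2 full match strings.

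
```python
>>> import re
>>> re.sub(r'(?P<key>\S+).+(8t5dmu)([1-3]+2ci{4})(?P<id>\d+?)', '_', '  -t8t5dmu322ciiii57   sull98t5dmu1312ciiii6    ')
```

The pattern matches one or more of a non-whitespace character (captured as 'key'); then one or more of any character; then the literal '8t5', then the literal 'dmu' (captured); then one or more of a character in [1-3], then the literal '2c', then exactly 4 of a literal 'i' (captured); then one or more of a digit (lazy) (captured as 'id').
Matches: at [2:44] → '-t8t5dmu322ciiii57   sull98t5dmu1312ciiii6'.
`sub` substitutes '_' at each match site.

'  _    '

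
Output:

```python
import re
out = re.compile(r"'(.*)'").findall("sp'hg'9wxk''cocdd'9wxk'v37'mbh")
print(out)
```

["hg'9wxk''cocdd'9wxk'v37"]

Matches: at [2:27] match "'hg'9wxk''cocdd'9wxk'v37'", group 1 = "hg'9wxk''cocdd'9wxk'v37".
`findall` collects group 1 from the one match (1 total).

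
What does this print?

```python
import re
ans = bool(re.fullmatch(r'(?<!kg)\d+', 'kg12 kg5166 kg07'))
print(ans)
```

The negative lookaround is zero-width — it rules out positions where the adjacent text would match, without consuming anything.
`fullmatch` succeeds only if the pattern covers the string from start to end.
Here the pattern can't cover the whole string, so the call returns None, and `bool(None)` is False.

False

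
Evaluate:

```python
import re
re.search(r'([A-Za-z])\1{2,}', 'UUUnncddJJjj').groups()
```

('U',)

`\1` has to match the exact text group 1 already captured.
Unlike `match`, `search` isn't anchored — it looks for the pattern anywhere in the string.
The match spans [0:3] → 'UUU'.
Captured: group 1 = 'U'.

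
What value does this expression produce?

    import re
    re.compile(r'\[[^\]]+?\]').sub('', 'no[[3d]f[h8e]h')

Matches: at [2:7] → '[[3d]'; at [8:13] → '[h8e]'.
Every occurrence is swapped for ''.

'nofh'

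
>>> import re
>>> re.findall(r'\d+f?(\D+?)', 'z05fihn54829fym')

A non-greedy quantifier consumes as few characters as it can — just enough that the remainder of the pattern still matches from where it stops; whatever follows it matches normally.
Because there's exactly one group, `findall` drops the full match and keeps group 1 from each hit.

['i', 'y']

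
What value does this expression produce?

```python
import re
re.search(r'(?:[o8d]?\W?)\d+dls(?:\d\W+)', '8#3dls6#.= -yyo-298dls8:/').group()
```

Pattern: optionally one of [o8d], then optionally a non-word character (non-capturing group); then one or more of a digit, then the literal 'dls'; then a digit, then one or more of a non-word character (non-capturing group).
The match spans [0:12] → '8#3dls6#.= -'.

'8#3dls6#.= -'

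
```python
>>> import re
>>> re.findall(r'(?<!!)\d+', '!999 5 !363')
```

The negative lookahead/lookbehind blocks any match where the forbidden context is present.
Walking the string: at [2:4] → '99'; at [5:6] → '5'; at [9:11] → '63'.
No capturing groups, so `findall` returns the 3 full match strings.

['99', '5', '63']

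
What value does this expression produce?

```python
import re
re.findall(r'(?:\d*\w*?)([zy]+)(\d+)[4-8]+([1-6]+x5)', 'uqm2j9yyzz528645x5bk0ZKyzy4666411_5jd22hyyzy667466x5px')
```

The pattern matches zero or more of a digit, then zero or more of a word character (lazy) (non-capturing group); then one or more of one of [zy] (captured); then one or more of a digit (captured); then one or more of a character in [4-8]; then one or more of a character in [1-6], then the literal 'x5' (captured).
The `?` after the quantifier makes it lazy — it takes as little as possible before letting the rest of the pattern try.
Scanning left to right: at [0:18] match 'uqm2j9yyzz528645x5', groups = ('yyzz', '5286', '5x5'); at [18:52] match 'bk0ZKyzy4666411_5jd22hyyzy667466x5', groups = ('yyzy', '6674', '6x5').
3 groups means each result is a tuple of 3 captured strings — 2 here.

[('yyzz', '5286', '5x5'), ('yyzy', '6674', '6x5')]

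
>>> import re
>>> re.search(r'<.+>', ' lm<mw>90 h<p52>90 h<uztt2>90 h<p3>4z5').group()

`re.search` tries every starting position until one works.
The match spans [3:35] → '<mw>90 h<p52>90 h<uztt2>90 h<p3>'.

'<mw>90 h<p52>90 h<uztt2>90 h<p3>'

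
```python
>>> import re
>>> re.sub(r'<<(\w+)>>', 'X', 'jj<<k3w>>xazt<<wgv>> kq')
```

'jjXxaztX kq'

Matches: at [2:9] → '<<k3w>>'; at [13:20] → '<<wgv>>'.
Each match is replaced by 'X'.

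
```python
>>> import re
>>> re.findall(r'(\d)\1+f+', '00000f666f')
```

A backreference is literal: `\1` must see the identical characters the first group matched.
Matches: at [0:6] match '00000f', group 1 = '0'; at [6:10] match '666f', group 1 = '6'.
One capturing group, so `findall` returns just the captured substring from each match — 2 in all.

['0', '6']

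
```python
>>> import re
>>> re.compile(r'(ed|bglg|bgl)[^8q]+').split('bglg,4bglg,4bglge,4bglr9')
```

['', 'bglg', '']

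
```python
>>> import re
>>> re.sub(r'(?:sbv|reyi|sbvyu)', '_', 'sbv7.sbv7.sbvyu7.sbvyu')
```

`|` is ordered: at each position the engine commits to the first alternative that works.
Matches: at [0:3] → 'sbv'; at [5:8] → 'sbv'; at [10:13] → 'sbv'; at [17:20] → 'sbv'.
Each match is replaced by '_'.

'_7._7._yu7._yu'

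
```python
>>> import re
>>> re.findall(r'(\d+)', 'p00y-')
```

['00']

This matches one or more of a digit (captured).
Walking the string: at [1:3] match '00', group 1 = '00'.
With a single group, `findall` returns only what that group captured — 1 item.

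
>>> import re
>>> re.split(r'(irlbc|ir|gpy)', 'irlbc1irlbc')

The regex engine tests alternatives in the order written; an earlier branch that matches wins even if a later one would match more.
The group in the pattern means `split` returns the separators' captures alongside the pieces.

['', 'irlbc', '1', 'irlbc', '']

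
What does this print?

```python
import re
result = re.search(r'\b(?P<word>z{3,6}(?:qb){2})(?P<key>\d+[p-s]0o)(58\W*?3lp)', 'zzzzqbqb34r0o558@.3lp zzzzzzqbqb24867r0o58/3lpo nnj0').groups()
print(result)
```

The pattern matches a word boundary (`\b`, zero-width); then 3 to 6 of the literal 'z', then the literal 'qb' repeated 2 times (captured as 'word'); then one or more of a digit, then a character in [p-s], then the literal '0o' (captured as 'key'); then the literal '58', then zero or more of a non-word character (lazy), then the literal '3lp' (captured).
Unlike `match`, `search` isn't anchored — it looks for the pattern anywhere in the string.
The match spans [22:46] → 'zzzzzzqbqb24867r0o58/3lp'.
Captured: group 1 = 'zzzzzzqbqb', group 2 = '24867r0o', group 3 = '58/3lp'.

('zzzzzzqbqb', '24867r0o', '58/3lp')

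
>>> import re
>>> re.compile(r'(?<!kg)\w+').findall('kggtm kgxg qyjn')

['kggtm', 'kgxg', 'qyjn']

Because the assertion is negative and zero-width, positions next to the forbidden text are skipped.
Walking the string: at [0:5] → 'kggtm'; at [6:10] → 'kgxg'; at [11:15] → 'qyjn'.
With no groups in the pattern, `findall` gives back each whole match — 3 here.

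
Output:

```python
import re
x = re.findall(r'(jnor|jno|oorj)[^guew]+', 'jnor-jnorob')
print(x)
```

Alternation tries branches left to right and keeps the first one that lets the overall match succeed at that position.
Matches: at [0:11] match 'jnor-jnorob', group 1 = 'jnor'.
With a single group, `findall` returns only what that group captured — 1 item.

['jnor']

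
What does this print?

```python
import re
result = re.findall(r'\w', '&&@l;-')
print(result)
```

['l']

No capturing groups, so `findall` returns the 1 full match string.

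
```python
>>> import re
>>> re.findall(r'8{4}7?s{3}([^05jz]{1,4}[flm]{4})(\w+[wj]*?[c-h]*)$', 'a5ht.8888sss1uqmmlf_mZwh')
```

[('1uqmmlf', '_mZwh')]

`findall` packs the 2 group values into a tuple for every match.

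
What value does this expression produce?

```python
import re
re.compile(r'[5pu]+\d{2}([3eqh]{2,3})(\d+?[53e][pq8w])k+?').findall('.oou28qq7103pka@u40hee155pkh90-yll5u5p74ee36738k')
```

`findall` packs the 2 group values into a tuple for every match.

[('qq', '7103p'), ('hee', '155p'), ('ee3', '6738')]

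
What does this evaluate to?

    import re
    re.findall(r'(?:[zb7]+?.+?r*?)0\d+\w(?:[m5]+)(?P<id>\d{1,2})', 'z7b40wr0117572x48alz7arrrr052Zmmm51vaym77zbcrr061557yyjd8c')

['72', '1', '7']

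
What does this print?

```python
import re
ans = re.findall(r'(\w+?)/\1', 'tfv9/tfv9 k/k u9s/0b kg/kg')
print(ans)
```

The backreference `\1` re-matches whatever the first group consumed, character for character.
Walking the string: at [0:9] match 'tfv9/tfv9', group 1 = 'tfv9'; at [10:13] match 'k/k', group 1 = 'k'; at [21:26] match 'kg/kg', group 1 = 'kg'.
With a single group, `findall` returns only what that group captured — 3 items.

['tfv9', 'k', 'kg']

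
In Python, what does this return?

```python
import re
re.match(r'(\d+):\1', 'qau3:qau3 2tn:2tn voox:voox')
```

`\1` is not a pattern — it's the concrete string captured by group 1, re-applied verbatim.
`match` is anchored at position 0; if the pattern doesn't fit there, it returns None.
Here position 0 doesn't satisfy it, so the call returns None.

None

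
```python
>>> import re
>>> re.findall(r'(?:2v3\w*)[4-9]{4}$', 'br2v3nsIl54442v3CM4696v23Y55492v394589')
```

The pattern matches the literal '2v3', then zero or more of a word character (non-capturing group); then exactly 4 of a character in [4-9]; then anchored at the end.
No capturing groups, so `findall` returns the 1 full match string.

['2v3nsIl54442v3CM4696v23Y55492v394589']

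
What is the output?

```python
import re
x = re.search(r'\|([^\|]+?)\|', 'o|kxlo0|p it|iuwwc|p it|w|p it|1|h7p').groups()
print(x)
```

`re.search` scans for the first position where the pattern succeeds.
The match spans [1:8] → '|kxlo0|'.
Captured: group 1 = 'kxlo0'.

('kxlo0',)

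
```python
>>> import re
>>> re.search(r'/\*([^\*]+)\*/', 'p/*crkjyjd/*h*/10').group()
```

'/*h*/'

`re.search` scans for the first position where the pattern succeeds.
The match spans [10:15] → '/*h*/'.
Captured: group 1 = 'h'.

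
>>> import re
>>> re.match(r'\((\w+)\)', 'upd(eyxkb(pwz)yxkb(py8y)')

`match` is anchored at position 0; if the pattern doesn't fit there, it returns None.
Here position 0 doesn't satisfy it, so the call returns None.

None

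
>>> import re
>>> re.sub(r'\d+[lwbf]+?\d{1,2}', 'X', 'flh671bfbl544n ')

This matches one or more of a digit; then one or more of one of [lwbf] (lazy), then 1 to 2 of a digit.
Matches: at [3:12] → '671bfbl54'.
`sub` substitutes 'X' at each match site.

'flhX4n '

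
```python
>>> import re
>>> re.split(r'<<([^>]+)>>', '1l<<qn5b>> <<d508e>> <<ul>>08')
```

['1l', 'qn5b', ' ', 'd508e', ' ', 'ul', '08']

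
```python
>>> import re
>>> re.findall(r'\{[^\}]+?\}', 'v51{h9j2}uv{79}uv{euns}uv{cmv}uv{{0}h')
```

['{h9j2}', '{79}', '{euns}', '{cmv}', '{{0}']

Matches: at [3:9] → '{h9j2}'; at [11:15] → '{79}'; at [17:23] → '{euns}'; at [25:30] → '{cmv}'; at [32:36] → '{{0}'.
`findall` yields the raw match text (5 of them) because the pattern has no groups.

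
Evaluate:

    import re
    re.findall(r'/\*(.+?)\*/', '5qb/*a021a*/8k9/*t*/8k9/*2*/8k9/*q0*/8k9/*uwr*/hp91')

With the lazy modifier that quantifier settles for the fewest repetitions that let the rest of the pattern succeed (the atoms after it are unaffected and can still be greedy).
Matches: at [3:12] match '/*a021a*/', group 1 = 'a021a'; at [15:20] match '/*t*/', group 1 = 't'; at [23:28] match '/*2*/', group 1 = '2'; at [31:37] match '/*q0*/', group 1 = 'q0'; at [40:47] match '/*uwr*/', group 1 = 'uwr'.
With a single group, `findall` returns only what that group captured — 5 items.

['a021a', 't', '2', 'q0', 'uwr']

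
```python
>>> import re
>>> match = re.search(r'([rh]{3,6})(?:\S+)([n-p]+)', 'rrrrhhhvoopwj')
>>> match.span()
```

(0, 11)

The match spans [0:11] → 'rrrrhhhvoop'.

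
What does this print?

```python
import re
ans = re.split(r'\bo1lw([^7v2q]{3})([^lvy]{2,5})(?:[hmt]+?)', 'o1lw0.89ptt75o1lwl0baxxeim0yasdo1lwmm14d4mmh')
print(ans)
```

['', '0.8', '9pt', '75o1lwl0baxxeim0yasdo1lwmm14d4mmh']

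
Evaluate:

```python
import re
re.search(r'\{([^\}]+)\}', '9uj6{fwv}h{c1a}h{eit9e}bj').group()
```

'{fwv}'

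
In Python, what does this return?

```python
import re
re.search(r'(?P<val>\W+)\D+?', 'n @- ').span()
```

The pattern matches one or more of a non-word character (captured as 'val'); then one or more of a non-digit (lazy).
`re.search` scans for the first position where the pattern succeeds.
The match spans [1:5] → ' @- '.
Captured: group 1 = ' @-'.

(1, 5)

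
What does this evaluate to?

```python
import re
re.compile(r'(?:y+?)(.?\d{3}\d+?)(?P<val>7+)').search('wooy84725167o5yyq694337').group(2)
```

Pattern: one or more of a literal 'y' (lazy) (non-capturing group); then optionally any character, then exactly 3 of a digit, then one or more of a digit (lazy) (captured); then one or more of a literal '7' (captured as 'val').
`re.search` scans for the first position where the pattern succeeds.
The match spans [3:12] → 'y84725167'.
Captured: group 1 = '8472516', group 2 = '7'.

'7'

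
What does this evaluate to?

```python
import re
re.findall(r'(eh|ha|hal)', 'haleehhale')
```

Branches in `(...|...)` are attempted left-to-right; the first branch that allows the whole pattern to succeed is taken.
Matches: at [0:2] match 'ha', group 1 = 'ha'; at [4:6] match 'eh', group 1 = 'eh'; at [6:8] match 'ha', group 1 = 'ha'.
One capturing group, so `findall` returns just the captured substring from each match — 3 in all.

['ha', 'eh', 'ha']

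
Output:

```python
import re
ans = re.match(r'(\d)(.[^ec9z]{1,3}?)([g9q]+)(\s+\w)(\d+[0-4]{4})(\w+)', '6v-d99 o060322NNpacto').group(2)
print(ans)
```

v-d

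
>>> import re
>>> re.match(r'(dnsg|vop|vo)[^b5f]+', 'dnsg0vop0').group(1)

'dnsg'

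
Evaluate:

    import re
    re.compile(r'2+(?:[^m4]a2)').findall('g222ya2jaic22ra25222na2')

Pattern: one or more of a literal '2'; then any character except [m4], then the literal 'a2' (non-capturing group).
With no groups in the pattern, `findall` gives back each whole match — 3 here.

['222ya2', '22ra2', '222na2']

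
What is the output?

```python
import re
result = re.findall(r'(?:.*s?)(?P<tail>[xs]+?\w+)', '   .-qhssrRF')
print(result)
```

['srRF']

This matches zero or more of any character, then optionally a literal 's' (non-capturing group); then one or more of one of [xs] (lazy), then one or more of a word character (captured as 'tail').
Scanning left to right: at [0:12] match '   .-qhssrRF', group 1 = 'srRF'.
One capturing group, so `findall` returns just the captured substring from the one match — 1 in all.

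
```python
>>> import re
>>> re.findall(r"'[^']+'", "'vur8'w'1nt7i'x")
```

["'vur8'", "'1nt7i'"]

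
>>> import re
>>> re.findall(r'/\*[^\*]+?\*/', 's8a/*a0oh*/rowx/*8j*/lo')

['/*a0oh*/', '/*8j*/']

Since nothing is captured, `findall` lists the 2 matched substrings directly.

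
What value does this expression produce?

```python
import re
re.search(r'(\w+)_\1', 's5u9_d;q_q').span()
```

(7, 10)

A backreference is literal: `\1` must see the identical characters the first group matched.
`search` walks the string left to right and returns the first match it finds.
The match spans [7:10] → 'q_q'.
Captured: group 1 = 'q'.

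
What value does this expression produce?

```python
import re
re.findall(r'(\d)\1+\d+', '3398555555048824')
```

['3']

The backreference `\1` re-matches whatever the first group consumed, character for character.
With a single group, `findall` returns only what that group captured — 1 item.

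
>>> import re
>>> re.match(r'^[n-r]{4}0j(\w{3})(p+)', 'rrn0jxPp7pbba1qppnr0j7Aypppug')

`match` is anchored at position 0; if the pattern doesn't fit there, it returns None.
Here the pattern fails at index 0, so the call returns None.

None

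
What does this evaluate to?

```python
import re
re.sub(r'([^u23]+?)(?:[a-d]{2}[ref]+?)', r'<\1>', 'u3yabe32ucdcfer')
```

This matches one or more of any character except [u23] (lazy) (captured); then exactly 2 of a character in [a-d], then one or more of one of [ref] (lazy) (non-capturing group).
Matches: at [2:6] → 'yabe'; at [9:13] → 'cdcf'.
The replacement refers to a captured group, so each match is rewritten using its own captured text.

'u3<y>32u<c>er'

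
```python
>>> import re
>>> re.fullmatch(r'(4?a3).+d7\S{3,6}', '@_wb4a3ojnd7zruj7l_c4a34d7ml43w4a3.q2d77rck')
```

None

Pattern: optionally a literal '4', then the literal 'a3' (captured); then one or more of any character, then the literal 'd7', then 3 to 6 of a non-whitespace character.
`re.fullmatch` requires the pattern to consume the entire string.
Here the pattern can't cover the whole string, so the call returns None.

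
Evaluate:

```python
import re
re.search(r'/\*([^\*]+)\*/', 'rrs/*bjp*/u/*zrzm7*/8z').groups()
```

`re.search` scans for the first position where the pattern succeeds.
The match spans [3:10] → '/*bjp*/'.
Captured: group 1 = 'bjp'.

('bjp',)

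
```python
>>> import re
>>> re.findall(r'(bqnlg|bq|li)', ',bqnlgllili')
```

['bqnlg', 'li', 'li']

Alternation tries branches left to right and keeps the first one that lets the overall match succeed at that position.
Walking the string: at [1:6] match 'bqnlg', group 1 = 'bqnlg'; at [7:9] match 'li', group 1 = 'li'; at [9:11] match 'li', group 1 = 'li'.
`findall` collects group 1 from each match (3 total).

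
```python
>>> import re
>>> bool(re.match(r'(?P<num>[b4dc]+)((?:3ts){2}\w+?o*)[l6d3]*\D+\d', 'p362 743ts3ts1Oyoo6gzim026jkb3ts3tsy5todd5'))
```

Pattern: one or more of one of [b4dc] (captured as 'num'); then the literal '3ts' repeated 2 times, then one or more of a word character (lazy), then zero or more of the literal 'o' (captured); then zero or more of one of [l6d3], then one or more of a non-digit, then a digit.
`match` is anchored at position 0; if the pattern doesn't fit there, it returns None.
Here the string doesn't start with a match, so the call returns None, and `bool(None)` is False.

False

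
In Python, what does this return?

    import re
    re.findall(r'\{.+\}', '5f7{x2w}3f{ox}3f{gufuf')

['{x2w}3f{ox}']

Walking the string: at [3:14] → '{x2w}3f{ox}'.
No capturing groups, so `findall` returns the 1 full match string.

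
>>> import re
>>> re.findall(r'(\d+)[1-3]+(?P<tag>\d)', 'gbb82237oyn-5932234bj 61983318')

[('822', '7'), ('59322', '4'), ('619833', '8')]

The pattern matches one or more of a digit (captured); then one or more of a character in [1-3]; then a digit (captured as 'tag').
With 2 capturing groups, `findall` returns a 2-tuple per match.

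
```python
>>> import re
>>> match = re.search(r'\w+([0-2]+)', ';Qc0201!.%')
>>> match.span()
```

(1, 7)

This matches one or more of a word character; then one or more of a character in [0-2] (captured).
The match spans [1:7] → 'Qc0201'.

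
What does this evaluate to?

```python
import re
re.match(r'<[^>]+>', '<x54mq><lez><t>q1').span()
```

`re.match` won't scan ahead — the pattern has to work from the very first character.
The match spans [0:7] → '<x54mq>'.

(0, 7)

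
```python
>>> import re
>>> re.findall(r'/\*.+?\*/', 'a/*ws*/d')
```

['/*ws*/']

Matches: at [1:7] → '/*ws*/'.
No capturing groups, so `findall` returns the 1 full match string.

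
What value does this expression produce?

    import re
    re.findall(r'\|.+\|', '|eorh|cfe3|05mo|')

['|eorh|cfe3|05mo|']

Matches: at [0:16] → '|eorh|cfe3|05mo|'.
`findall` yields the raw match text (1 of them) because the pattern has no groups.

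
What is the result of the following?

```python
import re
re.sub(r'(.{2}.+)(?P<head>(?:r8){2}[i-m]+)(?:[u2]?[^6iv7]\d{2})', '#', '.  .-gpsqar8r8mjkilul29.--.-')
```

'#.--.-'

The pattern matches exactly 2 of any character, then one or more of any character (captured); then the literal 'r8' repeated 2 times, then one or more of a character in [i-m] (captured as 'head'); then optionally one of [u2], then any character except [6iv7], then exactly 2 of a digit (non-capturing group).
Matches: at [0:23] → '.  .-gpsqar8r8mjkilul29'.
`sub` substitutes '#' at each match site.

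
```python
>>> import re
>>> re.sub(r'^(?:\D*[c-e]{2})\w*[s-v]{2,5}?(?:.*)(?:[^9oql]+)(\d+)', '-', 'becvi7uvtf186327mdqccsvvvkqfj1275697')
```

This matches anchored at the start of the string; then zero or more of a non-digit, then exactly 2 of a character in [c-e] (non-capturing group); then zero or more of a word character, then 2 to 5 of a character in [s-v] (lazy); then zero or more of any character (non-capturing group); then one or more of any character except [9oql] (non-capturing group); then one or more of a digit (captured).
Matches: at [0:36] → 'becvi7uvtf186327mdqccsvvvkqfj1275697'.
Each match is replaced by '-'.

'-'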